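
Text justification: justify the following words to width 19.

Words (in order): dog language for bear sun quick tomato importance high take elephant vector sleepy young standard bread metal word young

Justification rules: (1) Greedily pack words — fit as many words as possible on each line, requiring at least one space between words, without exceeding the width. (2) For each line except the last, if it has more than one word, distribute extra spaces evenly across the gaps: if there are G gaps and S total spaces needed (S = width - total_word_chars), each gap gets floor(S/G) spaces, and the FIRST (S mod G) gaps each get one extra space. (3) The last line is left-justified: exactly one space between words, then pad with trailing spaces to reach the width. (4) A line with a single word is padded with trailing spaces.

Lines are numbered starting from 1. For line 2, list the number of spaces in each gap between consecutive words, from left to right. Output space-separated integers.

Line 1: ['dog', 'language', 'for'] (min_width=16, slack=3)
Line 2: ['bear', 'sun', 'quick'] (min_width=14, slack=5)
Line 3: ['tomato', 'importance'] (min_width=17, slack=2)
Line 4: ['high', 'take', 'elephant'] (min_width=18, slack=1)
Line 5: ['vector', 'sleepy', 'young'] (min_width=19, slack=0)
Line 6: ['standard', 'bread'] (min_width=14, slack=5)
Line 7: ['metal', 'word', 'young'] (min_width=16, slack=3)

Answer: 4 3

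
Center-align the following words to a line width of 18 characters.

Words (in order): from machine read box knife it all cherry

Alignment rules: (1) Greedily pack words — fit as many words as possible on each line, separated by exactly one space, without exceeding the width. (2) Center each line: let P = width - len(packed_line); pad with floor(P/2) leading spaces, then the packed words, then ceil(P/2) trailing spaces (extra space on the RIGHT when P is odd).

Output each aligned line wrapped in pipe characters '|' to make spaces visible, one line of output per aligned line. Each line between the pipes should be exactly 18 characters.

Answer: |from machine read |
| box knife it all |
|      cherry      |

Derivation:
Line 1: ['from', 'machine', 'read'] (min_width=17, slack=1)
Line 2: ['box', 'knife', 'it', 'all'] (min_width=16, slack=2)
Line 3: ['cherry'] (min_width=6, slack=12)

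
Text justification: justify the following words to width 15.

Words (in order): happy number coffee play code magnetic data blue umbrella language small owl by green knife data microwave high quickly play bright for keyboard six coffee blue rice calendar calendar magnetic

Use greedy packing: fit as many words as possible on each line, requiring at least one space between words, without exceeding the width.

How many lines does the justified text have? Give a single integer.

Answer: 16

Derivation:
Line 1: ['happy', 'number'] (min_width=12, slack=3)
Line 2: ['coffee', 'play'] (min_width=11, slack=4)
Line 3: ['code', 'magnetic'] (min_width=13, slack=2)
Line 4: ['data', 'blue'] (min_width=9, slack=6)
Line 5: ['umbrella'] (min_width=8, slack=7)
Line 6: ['language', 'small'] (min_width=14, slack=1)
Line 7: ['owl', 'by', 'green'] (min_width=12, slack=3)
Line 8: ['knife', 'data'] (min_width=10, slack=5)
Line 9: ['microwave', 'high'] (min_width=14, slack=1)
Line 10: ['quickly', 'play'] (min_width=12, slack=3)
Line 11: ['bright', 'for'] (min_width=10, slack=5)
Line 12: ['keyboard', 'six'] (min_width=12, slack=3)
Line 13: ['coffee', 'blue'] (min_width=11, slack=4)
Line 14: ['rice', 'calendar'] (min_width=13, slack=2)
Line 15: ['calendar'] (min_width=8, slack=7)
Line 16: ['magnetic'] (min_width=8, slack=7)
Total lines: 16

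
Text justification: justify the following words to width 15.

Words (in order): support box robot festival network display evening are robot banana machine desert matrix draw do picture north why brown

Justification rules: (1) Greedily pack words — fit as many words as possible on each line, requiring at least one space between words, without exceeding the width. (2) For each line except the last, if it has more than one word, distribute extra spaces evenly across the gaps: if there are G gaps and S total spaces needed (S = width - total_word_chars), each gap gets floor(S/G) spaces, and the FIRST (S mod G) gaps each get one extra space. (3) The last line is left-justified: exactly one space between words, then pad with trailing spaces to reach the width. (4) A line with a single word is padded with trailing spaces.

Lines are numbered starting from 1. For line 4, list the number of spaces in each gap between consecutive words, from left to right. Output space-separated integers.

Answer: 5

Derivation:
Line 1: ['support', 'box'] (min_width=11, slack=4)
Line 2: ['robot', 'festival'] (min_width=14, slack=1)
Line 3: ['network', 'display'] (min_width=15, slack=0)
Line 4: ['evening', 'are'] (min_width=11, slack=4)
Line 5: ['robot', 'banana'] (min_width=12, slack=3)
Line 6: ['machine', 'desert'] (min_width=14, slack=1)
Line 7: ['matrix', 'draw', 'do'] (min_width=14, slack=1)
Line 8: ['picture', 'north'] (min_width=13, slack=2)
Line 9: ['why', 'brown'] (min_width=9, slack=6)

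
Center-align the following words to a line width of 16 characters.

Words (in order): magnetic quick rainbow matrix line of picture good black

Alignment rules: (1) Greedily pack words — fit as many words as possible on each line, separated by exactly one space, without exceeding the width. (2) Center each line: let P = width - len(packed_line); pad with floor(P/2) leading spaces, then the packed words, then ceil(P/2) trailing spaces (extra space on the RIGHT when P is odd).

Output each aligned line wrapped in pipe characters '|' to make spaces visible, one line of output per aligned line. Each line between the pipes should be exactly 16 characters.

Answer: | magnetic quick |
| rainbow matrix |
|line of picture |
|   good black   |

Derivation:
Line 1: ['magnetic', 'quick'] (min_width=14, slack=2)
Line 2: ['rainbow', 'matrix'] (min_width=14, slack=2)
Line 3: ['line', 'of', 'picture'] (min_width=15, slack=1)
Line 4: ['good', 'black'] (min_width=10, slack=6)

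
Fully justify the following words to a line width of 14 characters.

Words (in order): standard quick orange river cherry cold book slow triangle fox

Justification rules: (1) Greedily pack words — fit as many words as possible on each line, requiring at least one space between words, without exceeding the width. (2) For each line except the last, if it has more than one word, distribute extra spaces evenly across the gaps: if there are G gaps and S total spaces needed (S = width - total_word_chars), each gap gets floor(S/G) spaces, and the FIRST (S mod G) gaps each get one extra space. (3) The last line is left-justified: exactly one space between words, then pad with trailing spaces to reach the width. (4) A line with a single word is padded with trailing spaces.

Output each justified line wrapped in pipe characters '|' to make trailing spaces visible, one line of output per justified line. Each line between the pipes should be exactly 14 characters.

Answer: |standard quick|
|orange   river|
|cherry    cold|
|book      slow|
|triangle fox  |

Derivation:
Line 1: ['standard', 'quick'] (min_width=14, slack=0)
Line 2: ['orange', 'river'] (min_width=12, slack=2)
Line 3: ['cherry', 'cold'] (min_width=11, slack=3)
Line 4: ['book', 'slow'] (min_width=9, slack=5)
Line 5: ['triangle', 'fox'] (min_width=12, slack=2)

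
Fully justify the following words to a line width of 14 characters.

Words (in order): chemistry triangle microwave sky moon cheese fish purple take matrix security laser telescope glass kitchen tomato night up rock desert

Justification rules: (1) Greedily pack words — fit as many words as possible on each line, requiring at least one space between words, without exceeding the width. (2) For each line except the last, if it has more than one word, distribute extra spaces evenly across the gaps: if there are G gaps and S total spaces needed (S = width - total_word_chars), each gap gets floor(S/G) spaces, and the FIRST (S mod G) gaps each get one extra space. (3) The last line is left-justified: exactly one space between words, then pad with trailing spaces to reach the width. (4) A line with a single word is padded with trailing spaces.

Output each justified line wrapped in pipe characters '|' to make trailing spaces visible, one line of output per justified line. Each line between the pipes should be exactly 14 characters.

Line 1: ['chemistry'] (min_width=9, slack=5)
Line 2: ['triangle'] (min_width=8, slack=6)
Line 3: ['microwave', 'sky'] (min_width=13, slack=1)
Line 4: ['moon', 'cheese'] (min_width=11, slack=3)
Line 5: ['fish', 'purple'] (min_width=11, slack=3)
Line 6: ['take', 'matrix'] (min_width=11, slack=3)
Line 7: ['security', 'laser'] (min_width=14, slack=0)
Line 8: ['telescope'] (min_width=9, slack=5)
Line 9: ['glass', 'kitchen'] (min_width=13, slack=1)
Line 10: ['tomato', 'night'] (min_width=12, slack=2)
Line 11: ['up', 'rock', 'desert'] (min_width=14, slack=0)

Answer: |chemistry     |
|triangle      |
|microwave  sky|
|moon    cheese|
|fish    purple|
|take    matrix|
|security laser|
|telescope     |
|glass  kitchen|
|tomato   night|
|up rock desert|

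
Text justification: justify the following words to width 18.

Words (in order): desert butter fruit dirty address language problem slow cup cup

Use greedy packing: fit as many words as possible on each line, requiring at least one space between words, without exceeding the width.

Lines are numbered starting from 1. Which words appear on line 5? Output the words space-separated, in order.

Line 1: ['desert', 'butter'] (min_width=13, slack=5)
Line 2: ['fruit', 'dirty'] (min_width=11, slack=7)
Line 3: ['address', 'language'] (min_width=16, slack=2)
Line 4: ['problem', 'slow', 'cup'] (min_width=16, slack=2)
Line 5: ['cup'] (min_width=3, slack=15)

Answer: cup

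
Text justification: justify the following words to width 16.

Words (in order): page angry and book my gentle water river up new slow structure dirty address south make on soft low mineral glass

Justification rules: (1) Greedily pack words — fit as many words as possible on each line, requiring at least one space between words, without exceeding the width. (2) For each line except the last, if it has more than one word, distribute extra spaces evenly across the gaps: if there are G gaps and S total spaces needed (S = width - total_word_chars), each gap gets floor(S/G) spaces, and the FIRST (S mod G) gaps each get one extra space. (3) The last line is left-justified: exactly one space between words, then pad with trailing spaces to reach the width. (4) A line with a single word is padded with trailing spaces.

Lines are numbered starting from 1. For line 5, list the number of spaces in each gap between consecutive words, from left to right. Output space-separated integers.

Answer: 2

Derivation:
Line 1: ['page', 'angry', 'and'] (min_width=14, slack=2)
Line 2: ['book', 'my', 'gentle'] (min_width=14, slack=2)
Line 3: ['water', 'river', 'up'] (min_width=14, slack=2)
Line 4: ['new', 'slow'] (min_width=8, slack=8)
Line 5: ['structure', 'dirty'] (min_width=15, slack=1)
Line 6: ['address', 'south'] (min_width=13, slack=3)
Line 7: ['make', 'on', 'soft', 'low'] (min_width=16, slack=0)
Line 8: ['mineral', 'glass'] (min_width=13, slack=3)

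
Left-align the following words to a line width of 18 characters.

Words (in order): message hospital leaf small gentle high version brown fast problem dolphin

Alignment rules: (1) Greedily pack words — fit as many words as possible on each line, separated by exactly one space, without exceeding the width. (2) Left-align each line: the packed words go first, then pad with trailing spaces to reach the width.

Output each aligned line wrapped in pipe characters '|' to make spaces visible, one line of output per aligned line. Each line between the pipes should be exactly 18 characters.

Answer: |message hospital  |
|leaf small gentle |
|high version brown|
|fast problem      |
|dolphin           |

Derivation:
Line 1: ['message', 'hospital'] (min_width=16, slack=2)
Line 2: ['leaf', 'small', 'gentle'] (min_width=17, slack=1)
Line 3: ['high', 'version', 'brown'] (min_width=18, slack=0)
Line 4: ['fast', 'problem'] (min_width=12, slack=6)
Line 5: ['dolphin'] (min_width=7, slack=11)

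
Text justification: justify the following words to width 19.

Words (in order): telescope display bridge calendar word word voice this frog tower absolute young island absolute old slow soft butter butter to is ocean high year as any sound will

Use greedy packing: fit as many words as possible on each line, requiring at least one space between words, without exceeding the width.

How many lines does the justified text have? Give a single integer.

Line 1: ['telescope', 'display'] (min_width=17, slack=2)
Line 2: ['bridge', 'calendar'] (min_width=15, slack=4)
Line 3: ['word', 'word', 'voice'] (min_width=15, slack=4)
Line 4: ['this', 'frog', 'tower'] (min_width=15, slack=4)
Line 5: ['absolute', 'young'] (min_width=14, slack=5)
Line 6: ['island', 'absolute', 'old'] (min_width=19, slack=0)
Line 7: ['slow', 'soft', 'butter'] (min_width=16, slack=3)
Line 8: ['butter', 'to', 'is', 'ocean'] (min_width=18, slack=1)
Line 9: ['high', 'year', 'as', 'any'] (min_width=16, slack=3)
Line 10: ['sound', 'will'] (min_width=10, slack=9)
Total lines: 10

Answer: 10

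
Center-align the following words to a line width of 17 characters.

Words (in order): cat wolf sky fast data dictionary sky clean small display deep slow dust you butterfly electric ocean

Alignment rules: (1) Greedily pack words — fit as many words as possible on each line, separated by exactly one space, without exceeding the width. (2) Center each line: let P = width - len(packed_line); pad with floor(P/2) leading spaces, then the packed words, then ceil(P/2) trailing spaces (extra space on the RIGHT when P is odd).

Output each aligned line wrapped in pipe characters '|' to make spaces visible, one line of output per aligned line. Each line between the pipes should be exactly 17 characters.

Answer: |cat wolf sky fast|
| data dictionary |
| sky clean small |
|display deep slow|
|    dust you     |
|    butterfly    |
| electric ocean  |

Derivation:
Line 1: ['cat', 'wolf', 'sky', 'fast'] (min_width=17, slack=0)
Line 2: ['data', 'dictionary'] (min_width=15, slack=2)
Line 3: ['sky', 'clean', 'small'] (min_width=15, slack=2)
Line 4: ['display', 'deep', 'slow'] (min_width=17, slack=0)
Line 5: ['dust', 'you'] (min_width=8, slack=9)
Line 6: ['butterfly'] (min_width=9, slack=8)
Line 7: ['electric', 'ocean'] (min_width=14, slack=3)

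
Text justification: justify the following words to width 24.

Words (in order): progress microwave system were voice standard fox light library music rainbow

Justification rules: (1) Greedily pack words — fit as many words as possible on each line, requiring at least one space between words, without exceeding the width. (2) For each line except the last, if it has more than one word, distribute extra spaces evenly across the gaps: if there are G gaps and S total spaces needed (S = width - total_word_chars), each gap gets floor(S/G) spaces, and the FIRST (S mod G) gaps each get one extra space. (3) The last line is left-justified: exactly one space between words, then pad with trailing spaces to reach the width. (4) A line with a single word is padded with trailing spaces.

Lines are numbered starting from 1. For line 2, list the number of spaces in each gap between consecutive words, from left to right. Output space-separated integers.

Line 1: ['progress', 'microwave'] (min_width=18, slack=6)
Line 2: ['system', 'were', 'voice'] (min_width=17, slack=7)
Line 3: ['standard', 'fox', 'light'] (min_width=18, slack=6)
Line 4: ['library', 'music', 'rainbow'] (min_width=21, slack=3)

Answer: 5 4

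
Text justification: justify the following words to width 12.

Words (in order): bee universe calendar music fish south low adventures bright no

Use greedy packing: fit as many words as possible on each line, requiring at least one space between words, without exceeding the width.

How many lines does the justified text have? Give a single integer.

Line 1: ['bee', 'universe'] (min_width=12, slack=0)
Line 2: ['calendar'] (min_width=8, slack=4)
Line 3: ['music', 'fish'] (min_width=10, slack=2)
Line 4: ['south', 'low'] (min_width=9, slack=3)
Line 5: ['adventures'] (min_width=10, slack=2)
Line 6: ['bright', 'no'] (min_width=9, slack=3)
Total lines: 6

Answer: 6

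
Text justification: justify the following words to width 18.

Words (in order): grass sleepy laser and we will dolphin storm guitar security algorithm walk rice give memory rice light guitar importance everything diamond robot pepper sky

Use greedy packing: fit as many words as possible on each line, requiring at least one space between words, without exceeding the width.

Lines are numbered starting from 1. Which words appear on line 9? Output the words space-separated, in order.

Answer: everything diamond

Derivation:
Line 1: ['grass', 'sleepy', 'laser'] (min_width=18, slack=0)
Line 2: ['and', 'we', 'will'] (min_width=11, slack=7)
Line 3: ['dolphin', 'storm'] (min_width=13, slack=5)
Line 4: ['guitar', 'security'] (min_width=15, slack=3)
Line 5: ['algorithm', 'walk'] (min_width=14, slack=4)
Line 6: ['rice', 'give', 'memory'] (min_width=16, slack=2)
Line 7: ['rice', 'light', 'guitar'] (min_width=17, slack=1)
Line 8: ['importance'] (min_width=10, slack=8)
Line 9: ['everything', 'diamond'] (min_width=18, slack=0)
Line 10: ['robot', 'pepper', 'sky'] (min_width=16, slack=2)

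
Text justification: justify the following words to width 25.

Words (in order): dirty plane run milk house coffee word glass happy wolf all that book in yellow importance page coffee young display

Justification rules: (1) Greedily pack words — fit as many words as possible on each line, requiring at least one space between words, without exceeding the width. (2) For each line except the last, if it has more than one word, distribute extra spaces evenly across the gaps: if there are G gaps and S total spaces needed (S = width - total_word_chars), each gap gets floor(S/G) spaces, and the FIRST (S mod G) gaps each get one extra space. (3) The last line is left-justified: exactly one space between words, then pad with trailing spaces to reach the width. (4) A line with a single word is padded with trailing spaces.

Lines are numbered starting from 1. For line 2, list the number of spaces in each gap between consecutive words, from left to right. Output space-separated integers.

Line 1: ['dirty', 'plane', 'run', 'milk'] (min_width=20, slack=5)
Line 2: ['house', 'coffee', 'word', 'glass'] (min_width=23, slack=2)
Line 3: ['happy', 'wolf', 'all', 'that', 'book'] (min_width=24, slack=1)
Line 4: ['in', 'yellow', 'importance', 'page'] (min_width=25, slack=0)
Line 5: ['coffee', 'young', 'display'] (min_width=20, slack=5)

Answer: 2 2 1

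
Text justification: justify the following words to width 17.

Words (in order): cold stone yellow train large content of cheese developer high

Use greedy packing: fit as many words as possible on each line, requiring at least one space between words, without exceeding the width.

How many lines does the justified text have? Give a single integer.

Line 1: ['cold', 'stone', 'yellow'] (min_width=17, slack=0)
Line 2: ['train', 'large'] (min_width=11, slack=6)
Line 3: ['content', 'of', 'cheese'] (min_width=17, slack=0)
Line 4: ['developer', 'high'] (min_width=14, slack=3)
Total lines: 4

Answer: 4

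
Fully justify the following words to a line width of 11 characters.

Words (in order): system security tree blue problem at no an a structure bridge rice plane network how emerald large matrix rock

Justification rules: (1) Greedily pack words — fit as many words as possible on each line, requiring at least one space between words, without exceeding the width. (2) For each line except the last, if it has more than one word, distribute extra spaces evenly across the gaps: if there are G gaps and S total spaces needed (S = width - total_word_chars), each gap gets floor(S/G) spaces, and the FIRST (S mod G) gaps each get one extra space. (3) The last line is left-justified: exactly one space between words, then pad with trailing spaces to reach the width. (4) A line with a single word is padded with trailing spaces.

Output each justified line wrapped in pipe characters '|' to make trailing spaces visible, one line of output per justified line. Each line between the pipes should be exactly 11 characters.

Line 1: ['system'] (min_width=6, slack=5)
Line 2: ['security'] (min_width=8, slack=3)
Line 3: ['tree', 'blue'] (min_width=9, slack=2)
Line 4: ['problem', 'at'] (min_width=10, slack=1)
Line 5: ['no', 'an', 'a'] (min_width=7, slack=4)
Line 6: ['structure'] (min_width=9, slack=2)
Line 7: ['bridge', 'rice'] (min_width=11, slack=0)
Line 8: ['plane'] (min_width=5, slack=6)
Line 9: ['network', 'how'] (min_width=11, slack=0)
Line 10: ['emerald'] (min_width=7, slack=4)
Line 11: ['large'] (min_width=5, slack=6)
Line 12: ['matrix', 'rock'] (min_width=11, slack=0)

Answer: |system     |
|security   |
|tree   blue|
|problem  at|
|no   an   a|
|structure  |
|bridge rice|
|plane      |
|network how|
|emerald    |
|large      |
|matrix rock|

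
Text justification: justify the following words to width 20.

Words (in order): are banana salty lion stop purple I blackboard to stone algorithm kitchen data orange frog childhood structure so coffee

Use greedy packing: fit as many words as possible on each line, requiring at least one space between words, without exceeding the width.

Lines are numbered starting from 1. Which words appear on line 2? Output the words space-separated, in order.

Answer: lion stop purple I

Derivation:
Line 1: ['are', 'banana', 'salty'] (min_width=16, slack=4)
Line 2: ['lion', 'stop', 'purple', 'I'] (min_width=18, slack=2)
Line 3: ['blackboard', 'to', 'stone'] (min_width=19, slack=1)
Line 4: ['algorithm', 'kitchen'] (min_width=17, slack=3)
Line 5: ['data', 'orange', 'frog'] (min_width=16, slack=4)
Line 6: ['childhood', 'structure'] (min_width=19, slack=1)
Line 7: ['so', 'coffee'] (min_width=9, slack=11)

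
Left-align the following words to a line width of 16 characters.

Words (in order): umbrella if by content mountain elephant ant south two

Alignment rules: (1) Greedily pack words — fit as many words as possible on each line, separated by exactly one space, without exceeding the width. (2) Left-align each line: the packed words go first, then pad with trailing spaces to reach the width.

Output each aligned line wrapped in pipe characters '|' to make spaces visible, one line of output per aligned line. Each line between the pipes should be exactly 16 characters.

Answer: |umbrella if by  |
|content mountain|
|elephant ant    |
|south two       |

Derivation:
Line 1: ['umbrella', 'if', 'by'] (min_width=14, slack=2)
Line 2: ['content', 'mountain'] (min_width=16, slack=0)
Line 3: ['elephant', 'ant'] (min_width=12, slack=4)
Line 4: ['south', 'two'] (min_width=9, slack=7)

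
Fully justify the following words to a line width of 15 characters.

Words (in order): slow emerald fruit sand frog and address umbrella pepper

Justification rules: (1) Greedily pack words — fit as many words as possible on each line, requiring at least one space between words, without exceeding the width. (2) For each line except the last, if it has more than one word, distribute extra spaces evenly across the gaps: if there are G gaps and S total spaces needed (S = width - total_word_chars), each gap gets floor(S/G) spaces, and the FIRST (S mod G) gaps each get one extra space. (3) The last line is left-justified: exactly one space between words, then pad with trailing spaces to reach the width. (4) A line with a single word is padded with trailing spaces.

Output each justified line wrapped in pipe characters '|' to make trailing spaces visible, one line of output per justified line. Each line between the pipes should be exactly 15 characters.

Line 1: ['slow', 'emerald'] (min_width=12, slack=3)
Line 2: ['fruit', 'sand', 'frog'] (min_width=15, slack=0)
Line 3: ['and', 'address'] (min_width=11, slack=4)
Line 4: ['umbrella', 'pepper'] (min_width=15, slack=0)

Answer: |slow    emerald|
|fruit sand frog|
|and     address|
|umbrella pepper|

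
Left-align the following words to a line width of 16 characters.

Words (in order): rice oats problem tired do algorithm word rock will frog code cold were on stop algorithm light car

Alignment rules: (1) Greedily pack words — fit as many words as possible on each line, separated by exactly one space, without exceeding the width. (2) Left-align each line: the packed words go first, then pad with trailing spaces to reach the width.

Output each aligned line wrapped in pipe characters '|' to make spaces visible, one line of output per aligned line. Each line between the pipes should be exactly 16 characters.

Line 1: ['rice', 'oats'] (min_width=9, slack=7)
Line 2: ['problem', 'tired', 'do'] (min_width=16, slack=0)
Line 3: ['algorithm', 'word'] (min_width=14, slack=2)
Line 4: ['rock', 'will', 'frog'] (min_width=14, slack=2)
Line 5: ['code', 'cold', 'were'] (min_width=14, slack=2)
Line 6: ['on', 'stop'] (min_width=7, slack=9)
Line 7: ['algorithm', 'light'] (min_width=15, slack=1)
Line 8: ['car'] (min_width=3, slack=13)

Answer: |rice oats       |
|problem tired do|
|algorithm word  |
|rock will frog  |
|code cold were  |
|on stop         |
|algorithm light |
|car             |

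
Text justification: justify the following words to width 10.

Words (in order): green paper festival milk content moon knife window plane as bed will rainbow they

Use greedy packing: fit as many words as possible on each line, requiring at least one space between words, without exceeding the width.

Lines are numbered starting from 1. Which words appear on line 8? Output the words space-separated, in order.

Answer: plane as

Derivation:
Line 1: ['green'] (min_width=5, slack=5)
Line 2: ['paper'] (min_width=5, slack=5)
Line 3: ['festival'] (min_width=8, slack=2)
Line 4: ['milk'] (min_width=4, slack=6)
Line 5: ['content'] (min_width=7, slack=3)
Line 6: ['moon', 'knife'] (min_width=10, slack=0)
Line 7: ['window'] (min_width=6, slack=4)
Line 8: ['plane', 'as'] (min_width=8, slack=2)
Line 9: ['bed', 'will'] (min_width=8, slack=2)
Line 10: ['rainbow'] (min_width=7, slack=3)
Line 11: ['they'] (min_width=4, slack=6)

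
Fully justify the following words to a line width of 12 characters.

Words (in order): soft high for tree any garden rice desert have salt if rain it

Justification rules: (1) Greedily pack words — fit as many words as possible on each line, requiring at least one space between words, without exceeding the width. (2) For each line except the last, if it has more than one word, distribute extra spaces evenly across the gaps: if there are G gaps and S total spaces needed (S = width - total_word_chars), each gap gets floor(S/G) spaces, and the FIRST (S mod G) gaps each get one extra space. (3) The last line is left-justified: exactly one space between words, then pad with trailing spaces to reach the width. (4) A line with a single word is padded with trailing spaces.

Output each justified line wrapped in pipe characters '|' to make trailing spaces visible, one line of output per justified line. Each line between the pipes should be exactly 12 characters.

Answer: |soft    high|
|for tree any|
|garden  rice|
|desert  have|
|salt if rain|
|it          |

Derivation:
Line 1: ['soft', 'high'] (min_width=9, slack=3)
Line 2: ['for', 'tree', 'any'] (min_width=12, slack=0)
Line 3: ['garden', 'rice'] (min_width=11, slack=1)
Line 4: ['desert', 'have'] (min_width=11, slack=1)
Line 5: ['salt', 'if', 'rain'] (min_width=12, slack=0)
Line 6: ['it'] (min_width=2, slack=10)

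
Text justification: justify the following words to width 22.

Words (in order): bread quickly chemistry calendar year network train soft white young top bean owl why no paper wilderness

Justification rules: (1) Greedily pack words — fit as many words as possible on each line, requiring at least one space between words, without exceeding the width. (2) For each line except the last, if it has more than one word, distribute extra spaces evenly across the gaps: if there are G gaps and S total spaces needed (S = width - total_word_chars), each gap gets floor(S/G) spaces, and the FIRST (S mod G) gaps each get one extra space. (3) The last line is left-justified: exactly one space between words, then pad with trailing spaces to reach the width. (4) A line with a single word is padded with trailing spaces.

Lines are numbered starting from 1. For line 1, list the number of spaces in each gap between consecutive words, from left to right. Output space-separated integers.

Line 1: ['bread', 'quickly'] (min_width=13, slack=9)
Line 2: ['chemistry', 'calendar'] (min_width=18, slack=4)
Line 3: ['year', 'network', 'train'] (min_width=18, slack=4)
Line 4: ['soft', 'white', 'young', 'top'] (min_width=20, slack=2)
Line 5: ['bean', 'owl', 'why', 'no', 'paper'] (min_width=21, slack=1)
Line 6: ['wilderness'] (min_width=10, slack=12)

Answer: 10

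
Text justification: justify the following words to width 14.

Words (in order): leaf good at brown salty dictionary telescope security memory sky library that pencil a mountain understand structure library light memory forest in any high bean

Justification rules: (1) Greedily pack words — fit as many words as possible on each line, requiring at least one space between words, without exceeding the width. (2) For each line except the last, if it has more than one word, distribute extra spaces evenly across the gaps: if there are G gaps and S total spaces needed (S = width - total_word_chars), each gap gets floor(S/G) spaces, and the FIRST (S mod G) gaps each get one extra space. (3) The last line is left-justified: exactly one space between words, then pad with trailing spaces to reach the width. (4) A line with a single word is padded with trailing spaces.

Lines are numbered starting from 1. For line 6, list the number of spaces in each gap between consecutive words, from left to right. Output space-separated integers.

Answer: 5

Derivation:
Line 1: ['leaf', 'good', 'at'] (min_width=12, slack=2)
Line 2: ['brown', 'salty'] (min_width=11, slack=3)
Line 3: ['dictionary'] (min_width=10, slack=4)
Line 4: ['telescope'] (min_width=9, slack=5)
Line 5: ['security'] (min_width=8, slack=6)
Line 6: ['memory', 'sky'] (min_width=10, slack=4)
Line 7: ['library', 'that'] (min_width=12, slack=2)
Line 8: ['pencil', 'a'] (min_width=8, slack=6)
Line 9: ['mountain'] (min_width=8, slack=6)
Line 10: ['understand'] (min_width=10, slack=4)
Line 11: ['structure'] (min_width=9, slack=5)
Line 12: ['library', 'light'] (min_width=13, slack=1)
Line 13: ['memory', 'forest'] (min_width=13, slack=1)
Line 14: ['in', 'any', 'high'] (min_width=11, slack=3)
Line 15: ['bean'] (min_width=4, slack=10)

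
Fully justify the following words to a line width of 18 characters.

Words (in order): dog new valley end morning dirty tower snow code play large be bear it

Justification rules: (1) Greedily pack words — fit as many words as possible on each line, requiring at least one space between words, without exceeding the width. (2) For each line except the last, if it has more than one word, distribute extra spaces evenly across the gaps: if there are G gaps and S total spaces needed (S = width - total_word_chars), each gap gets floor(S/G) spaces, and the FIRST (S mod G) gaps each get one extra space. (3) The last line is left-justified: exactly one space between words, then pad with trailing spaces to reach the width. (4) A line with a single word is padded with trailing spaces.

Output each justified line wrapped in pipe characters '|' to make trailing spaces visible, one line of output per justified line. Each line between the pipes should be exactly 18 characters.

Answer: |dog new valley end|
|morning      dirty|
|tower   snow  code|
|play large be bear|
|it                |

Derivation:
Line 1: ['dog', 'new', 'valley', 'end'] (min_width=18, slack=0)
Line 2: ['morning', 'dirty'] (min_width=13, slack=5)
Line 3: ['tower', 'snow', 'code'] (min_width=15, slack=3)
Line 4: ['play', 'large', 'be', 'bear'] (min_width=18, slack=0)
Line 5: ['it'] (min_width=2, slack=16)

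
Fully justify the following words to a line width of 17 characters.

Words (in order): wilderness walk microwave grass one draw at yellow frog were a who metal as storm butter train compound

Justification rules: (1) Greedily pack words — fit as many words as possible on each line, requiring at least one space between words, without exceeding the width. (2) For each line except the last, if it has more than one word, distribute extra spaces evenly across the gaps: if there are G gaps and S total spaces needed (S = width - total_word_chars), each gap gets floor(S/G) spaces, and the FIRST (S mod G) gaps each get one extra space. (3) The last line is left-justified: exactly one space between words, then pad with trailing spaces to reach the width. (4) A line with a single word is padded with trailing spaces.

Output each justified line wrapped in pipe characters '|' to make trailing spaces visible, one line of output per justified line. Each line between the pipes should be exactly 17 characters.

Line 1: ['wilderness', 'walk'] (min_width=15, slack=2)
Line 2: ['microwave', 'grass'] (min_width=15, slack=2)
Line 3: ['one', 'draw', 'at'] (min_width=11, slack=6)
Line 4: ['yellow', 'frog', 'were'] (min_width=16, slack=1)
Line 5: ['a', 'who', 'metal', 'as'] (min_width=14, slack=3)
Line 6: ['storm', 'butter'] (min_width=12, slack=5)
Line 7: ['train', 'compound'] (min_width=14, slack=3)

Answer: |wilderness   walk|
|microwave   grass|
|one    draw    at|
|yellow  frog were|
|a  who  metal  as|
|storm      butter|
|train compound   |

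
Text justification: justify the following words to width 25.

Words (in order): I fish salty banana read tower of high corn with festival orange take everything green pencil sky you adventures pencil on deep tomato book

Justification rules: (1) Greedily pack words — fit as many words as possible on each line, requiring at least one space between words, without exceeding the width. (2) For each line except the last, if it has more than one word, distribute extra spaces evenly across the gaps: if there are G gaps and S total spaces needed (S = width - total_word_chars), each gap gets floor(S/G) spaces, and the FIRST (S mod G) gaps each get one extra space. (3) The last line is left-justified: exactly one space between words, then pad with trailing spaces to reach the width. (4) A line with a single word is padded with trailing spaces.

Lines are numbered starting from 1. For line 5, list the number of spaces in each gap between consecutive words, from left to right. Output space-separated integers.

Line 1: ['I', 'fish', 'salty', 'banana', 'read'] (min_width=24, slack=1)
Line 2: ['tower', 'of', 'high', 'corn', 'with'] (min_width=23, slack=2)
Line 3: ['festival', 'orange', 'take'] (min_width=20, slack=5)
Line 4: ['everything', 'green', 'pencil'] (min_width=23, slack=2)
Line 5: ['sky', 'you', 'adventures', 'pencil'] (min_width=25, slack=0)
Line 6: ['on', 'deep', 'tomato', 'book'] (min_width=19, slack=6)

Answer: 1 1 1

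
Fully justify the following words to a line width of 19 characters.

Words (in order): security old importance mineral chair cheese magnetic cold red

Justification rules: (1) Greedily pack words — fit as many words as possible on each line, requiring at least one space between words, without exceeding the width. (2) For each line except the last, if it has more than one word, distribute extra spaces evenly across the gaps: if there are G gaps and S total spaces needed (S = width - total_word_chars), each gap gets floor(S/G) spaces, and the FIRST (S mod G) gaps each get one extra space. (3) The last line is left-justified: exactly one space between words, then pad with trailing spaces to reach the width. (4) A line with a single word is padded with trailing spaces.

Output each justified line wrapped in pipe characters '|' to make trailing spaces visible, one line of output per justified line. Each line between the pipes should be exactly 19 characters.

Answer: |security        old|
|importance  mineral|
|chair        cheese|
|magnetic cold red  |

Derivation:
Line 1: ['security', 'old'] (min_width=12, slack=7)
Line 2: ['importance', 'mineral'] (min_width=18, slack=1)
Line 3: ['chair', 'cheese'] (min_width=12, slack=7)
Line 4: ['magnetic', 'cold', 'red'] (min_width=17, slack=2)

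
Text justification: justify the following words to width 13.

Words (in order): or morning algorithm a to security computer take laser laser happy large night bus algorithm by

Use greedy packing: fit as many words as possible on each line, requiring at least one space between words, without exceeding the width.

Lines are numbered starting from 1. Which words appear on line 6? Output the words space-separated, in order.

Answer: happy large

Derivation:
Line 1: ['or', 'morning'] (min_width=10, slack=3)
Line 2: ['algorithm', 'a'] (min_width=11, slack=2)
Line 3: ['to', 'security'] (min_width=11, slack=2)
Line 4: ['computer', 'take'] (min_width=13, slack=0)
Line 5: ['laser', 'laser'] (min_width=11, slack=2)
Line 6: ['happy', 'large'] (min_width=11, slack=2)
Line 7: ['night', 'bus'] (min_width=9, slack=4)
Line 8: ['algorithm', 'by'] (min_width=12, slack=1)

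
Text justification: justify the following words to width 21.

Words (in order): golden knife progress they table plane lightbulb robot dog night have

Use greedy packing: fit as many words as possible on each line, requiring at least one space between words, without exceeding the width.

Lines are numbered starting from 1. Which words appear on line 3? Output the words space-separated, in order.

Answer: lightbulb robot dog

Derivation:
Line 1: ['golden', 'knife', 'progress'] (min_width=21, slack=0)
Line 2: ['they', 'table', 'plane'] (min_width=16, slack=5)
Line 3: ['lightbulb', 'robot', 'dog'] (min_width=19, slack=2)
Line 4: ['night', 'have'] (min_width=10, slack=11)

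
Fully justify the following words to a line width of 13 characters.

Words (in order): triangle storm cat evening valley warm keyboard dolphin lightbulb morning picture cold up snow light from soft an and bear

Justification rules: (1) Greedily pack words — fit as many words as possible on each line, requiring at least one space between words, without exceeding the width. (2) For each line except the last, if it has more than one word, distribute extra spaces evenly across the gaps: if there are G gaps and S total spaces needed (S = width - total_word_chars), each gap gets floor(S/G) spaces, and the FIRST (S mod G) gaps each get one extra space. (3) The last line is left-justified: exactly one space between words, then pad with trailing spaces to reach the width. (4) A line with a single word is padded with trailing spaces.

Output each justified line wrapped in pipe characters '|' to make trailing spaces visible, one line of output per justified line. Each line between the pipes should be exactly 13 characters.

Answer: |triangle     |
|storm     cat|
|evening      |
|valley   warm|
|keyboard     |
|dolphin      |
|lightbulb    |
|morning      |
|picture  cold|
|up snow light|
|from  soft an|
|and bear     |

Derivation:
Line 1: ['triangle'] (min_width=8, slack=5)
Line 2: ['storm', 'cat'] (min_width=9, slack=4)
Line 3: ['evening'] (min_width=7, slack=6)
Line 4: ['valley', 'warm'] (min_width=11, slack=2)
Line 5: ['keyboard'] (min_width=8, slack=5)
Line 6: ['dolphin'] (min_width=7, slack=6)
Line 7: ['lightbulb'] (min_width=9, slack=4)
Line 8: ['morning'] (min_width=7, slack=6)
Line 9: ['picture', 'cold'] (min_width=12, slack=1)
Line 10: ['up', 'snow', 'light'] (min_width=13, slack=0)
Line 11: ['from', 'soft', 'an'] (min_width=12, slack=1)
Line 12: ['and', 'bear'] (min_width=8, slack=5)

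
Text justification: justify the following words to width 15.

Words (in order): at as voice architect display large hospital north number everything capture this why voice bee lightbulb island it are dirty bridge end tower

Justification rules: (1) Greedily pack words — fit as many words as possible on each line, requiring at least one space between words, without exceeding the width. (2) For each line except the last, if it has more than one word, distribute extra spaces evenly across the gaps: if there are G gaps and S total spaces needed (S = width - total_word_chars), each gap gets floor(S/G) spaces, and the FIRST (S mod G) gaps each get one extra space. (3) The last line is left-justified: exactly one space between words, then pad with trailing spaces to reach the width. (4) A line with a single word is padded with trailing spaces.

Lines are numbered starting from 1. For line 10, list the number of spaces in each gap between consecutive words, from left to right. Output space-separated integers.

Line 1: ['at', 'as', 'voice'] (min_width=11, slack=4)
Line 2: ['architect'] (min_width=9, slack=6)
Line 3: ['display', 'large'] (min_width=13, slack=2)
Line 4: ['hospital', 'north'] (min_width=14, slack=1)
Line 5: ['number'] (min_width=6, slack=9)
Line 6: ['everything'] (min_width=10, slack=5)
Line 7: ['capture', 'this'] (min_width=12, slack=3)
Line 8: ['why', 'voice', 'bee'] (min_width=13, slack=2)
Line 9: ['lightbulb'] (min_width=9, slack=6)
Line 10: ['island', 'it', 'are'] (min_width=13, slack=2)
Line 11: ['dirty', 'bridge'] (min_width=12, slack=3)
Line 12: ['end', 'tower'] (min_width=9, slack=6)

Answer: 2 2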